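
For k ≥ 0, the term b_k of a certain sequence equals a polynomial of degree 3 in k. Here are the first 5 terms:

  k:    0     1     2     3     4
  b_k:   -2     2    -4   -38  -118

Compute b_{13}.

-5878

1st diffs: 4, -6, -34, -80.
2nd diffs: -10, -28, -46.
3rd diffs: -18, -18 (constant).
So b_k = -3k^3 + 4k^2 + 3k - 2.
Evaluating at k = 13 gives b_{13} = -5878.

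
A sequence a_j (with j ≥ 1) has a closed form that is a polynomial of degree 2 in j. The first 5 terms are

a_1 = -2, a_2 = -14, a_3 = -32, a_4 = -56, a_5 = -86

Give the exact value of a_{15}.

1st diffs: -12, -18, -24, -30.
2nd diffs: -6, -6, -6 (constant).
So a_j = -3j^2 - 3j + 4.
Evaluating at j = 15 gives a_{15} = -716.

-716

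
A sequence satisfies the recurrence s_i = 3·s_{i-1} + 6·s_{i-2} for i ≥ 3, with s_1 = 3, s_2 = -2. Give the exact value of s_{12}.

Compute successive terms:
s_3 = 12, s_4 = 24, s_5 = 144, s_6 = 576, s_7 = 2592, s_8 = 11232, s_9 = 49248, s_{10} = 215136, s_{11} = 940896, s_{12} = 4113504.

4113504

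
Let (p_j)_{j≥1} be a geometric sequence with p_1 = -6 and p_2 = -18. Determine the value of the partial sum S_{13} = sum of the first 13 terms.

-4782966

Common ratio r = 3.
p_j = (-6)·3^(j-1).
S = (-6)·(3^13 - 1)/(3 - 1) = (-6)·(1594323 - 1)/(2) = -4782966.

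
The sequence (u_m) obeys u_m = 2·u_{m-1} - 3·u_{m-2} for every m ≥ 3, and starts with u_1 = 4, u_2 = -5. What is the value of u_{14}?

u_3 = -22; u_4 = -29; u_5 = 8; …; u_{11} = -766; u_{12} = 1579; u_{13} = 5456; u_{14} = 6175.

6175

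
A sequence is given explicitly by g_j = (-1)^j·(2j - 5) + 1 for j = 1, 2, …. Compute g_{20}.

(-1)^20 = 1; 2j - 5 at j=20 is 35; so g_{20} = 36.

36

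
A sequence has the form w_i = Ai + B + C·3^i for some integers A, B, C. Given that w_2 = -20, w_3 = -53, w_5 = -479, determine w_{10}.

-118076

The three given values yield: 2A + B + 9C = -20; 3A + B + 27C = -53; 5A + B + 243C = -479.
Subtracting the first from the second: A + 18C = -33.
Subtracting the second from the third: 2A + 216C = -426.
Solving: C = -2, A = 3, then B = -8.
Hence w_{10} = 3·10 + (-8) + (-2)·59049 = -118076.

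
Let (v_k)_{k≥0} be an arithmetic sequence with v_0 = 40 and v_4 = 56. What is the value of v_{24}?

136

Common difference d = (56 - 40) / (4 - 0) = 4.
v_k = 40 + (k - 0)·4.
v_{24} = 40 + 24·4 = 136.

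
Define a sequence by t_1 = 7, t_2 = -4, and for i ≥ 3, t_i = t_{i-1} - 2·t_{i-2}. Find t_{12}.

t_3 = -18; t_4 = -10; t_5 = 26; t_6 = 46; t_7 = -6; t_8 = -98; t_9 = -86; t_{10} = 110; t_{11} = 282; t_{12} = 62.

62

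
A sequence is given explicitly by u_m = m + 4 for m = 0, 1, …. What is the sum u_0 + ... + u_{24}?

400

Over m = 0..24: Σm = 300.
Total = (1)·300 + (4)·25 = 400.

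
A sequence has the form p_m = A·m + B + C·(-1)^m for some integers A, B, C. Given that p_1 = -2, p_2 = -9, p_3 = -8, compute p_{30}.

Plug in m = 1, 2, 3: A + B - C = -2; 2A + B + C = -9; 3A + B - C = -8.
Subtracting the first from the second: A + 2C = -7.
Subtracting the second from the third: A - 2C = 1.
Solving: C = -2, A = -3, then B = -1.
Hence p_{30} = -3·30 + (-1) + (-2)·1 = -93.

-93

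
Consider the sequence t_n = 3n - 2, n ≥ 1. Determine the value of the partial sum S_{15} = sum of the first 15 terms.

Over n = 1..15: Σn = 120.
Total = (3)·120 + (-2)·15 = 330.

330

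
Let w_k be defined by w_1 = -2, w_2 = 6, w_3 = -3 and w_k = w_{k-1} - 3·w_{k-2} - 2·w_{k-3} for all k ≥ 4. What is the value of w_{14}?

w_4 = -17;  w_5 = -20;  w_6 = 37;  …;  w_{11} = 252;  w_{12} = 3613;  w_{13} = 4555;  w_{14} = -6788.

-6788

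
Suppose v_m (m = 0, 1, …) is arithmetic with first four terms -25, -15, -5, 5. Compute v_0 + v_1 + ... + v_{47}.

Common difference d = 10.
v_m = -25 + (m - 0)·10.
v_{47} = 445; S = 48·(-25 + 445)/2 = 10080.

10080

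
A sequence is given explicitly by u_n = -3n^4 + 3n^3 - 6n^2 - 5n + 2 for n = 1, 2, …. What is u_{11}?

-40709

u_{11} = -3·11^4 + 3·11^3 - 6·11^2 - 5·11 + 2 = -40709.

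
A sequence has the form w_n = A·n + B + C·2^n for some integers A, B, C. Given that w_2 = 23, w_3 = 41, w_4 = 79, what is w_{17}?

655333

The three given values yield: 2A + B + 4C = 23; 3A + B + 8C = 41; 4A + B + 16C = 79.
Subtracting the first from the second: A + 4C = 18.
Subtracting the second from the third: A + 8C = 38.
Solving: C = 5, A = -2, then B = 7.
So w_n = -2·n + 7 + 5·2^n; at n=17 this is 655333.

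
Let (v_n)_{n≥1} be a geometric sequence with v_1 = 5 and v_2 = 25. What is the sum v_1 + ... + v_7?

97655

Common ratio r = 5.
v_n = 5·5^(n-1).
S = 5·(5^7 - 1)/(5 - 1) = 5·(78125 - 1)/(4) = 97655.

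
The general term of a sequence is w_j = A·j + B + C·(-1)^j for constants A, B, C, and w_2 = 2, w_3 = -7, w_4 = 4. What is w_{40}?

40

The three given values yield: 2A + B + C = 2; 3A + B - C = -7; 4A + B + C = 4.
Subtracting the first from the second: A - 2C = -9.
Subtracting the second from the third: A + 2C = 11.
Solving: C = 5, A = 1, then B = -5.
Hence w_{40} = 1·40 + (-5) + 5·1 = 40.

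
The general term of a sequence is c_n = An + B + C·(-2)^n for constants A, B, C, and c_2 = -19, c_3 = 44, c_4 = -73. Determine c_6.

Write the equations: 2A + B + 4C = -19; 3A + B - 8C = 44; 4A + B + 16C = -73.
Subtracting the first from the second: A - 12C = 63.
Subtracting the second from the third: A + 24C = -117.
Solving: C = -5, A = 3, then B = -5.
Therefore c_6 = 18 + (-5) + (-5)·64 = -307.

-307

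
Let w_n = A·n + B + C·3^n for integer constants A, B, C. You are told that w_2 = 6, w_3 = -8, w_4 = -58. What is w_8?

The three given values yield: 2A + B + 9C = 6; 3A + B + 27C = -8; 4A + B + 81C = -58.
Subtracting the first from the second: A + 18C = -14.
Subtracting the second from the third: A + 54C = -50.
Solving: C = -1, A = 4, then B = 7.
Therefore w_8 = 32 + 7 + (-1)·6561 = -6522.

-6522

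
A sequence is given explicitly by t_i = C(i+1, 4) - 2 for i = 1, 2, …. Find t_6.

C(7, 4) = 35, so t_6 = 33.

33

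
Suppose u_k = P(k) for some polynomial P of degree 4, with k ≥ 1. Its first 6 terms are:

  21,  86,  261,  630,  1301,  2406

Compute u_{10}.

1st diffs: 65, 175, 369, 671, 1105.
2nd diffs: 110, 194, 302, 434.
3rd diffs: 84, 108, 132.
4th diffs: 24, 24 (constant).
Newton forward-difference form: u_k = 21 + 65·C(k-1,1) + 110·C(k-1,2) + 84·C(k-1,3) + 24·C(k-1,4).
At k = 10: k-1 = 9, so u_{10} = 21 + 585 + 3960 + 7056 + 3024 = 14646.

14646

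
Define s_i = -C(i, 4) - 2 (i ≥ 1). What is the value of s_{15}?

-1367

C(15, 4) = 1365, so s_{15} = -1367.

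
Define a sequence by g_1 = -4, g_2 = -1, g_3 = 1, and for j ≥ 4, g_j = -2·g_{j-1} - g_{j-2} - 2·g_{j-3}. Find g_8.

79

Compute successive terms:
g_4 = 7  g_5 = -13  g_6 = 17  g_7 = -35  g_8 = 79.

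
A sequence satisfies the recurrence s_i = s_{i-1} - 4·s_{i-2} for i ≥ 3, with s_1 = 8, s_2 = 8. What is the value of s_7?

Iterate the recurrence:
s_3 = -24; s_4 = -56; s_5 = 40; s_6 = 264; s_7 = 104.

104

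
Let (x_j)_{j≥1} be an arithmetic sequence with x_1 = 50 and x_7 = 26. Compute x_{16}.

Common difference d = (26 - 50) / (7 - 1) = -4.
x_j = 50 + (j - 1)·(-4).
x_{16} = 50 + 15·(-4) = -10.

-10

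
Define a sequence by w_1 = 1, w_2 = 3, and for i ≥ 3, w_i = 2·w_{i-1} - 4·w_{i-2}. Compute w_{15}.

Step forward from the initial values:
w_3 = 2; w_4 = -8; w_5 = -24; …; w_{12} = -1024; w_{13} = 4096; w_{14} = 12288; w_{15} = 8192.

8192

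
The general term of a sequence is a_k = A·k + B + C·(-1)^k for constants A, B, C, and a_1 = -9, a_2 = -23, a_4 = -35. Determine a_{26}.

At k = 1, 2, 4: A + B - C = -9; 2A + B + C = -23; 4A + B + C = -35.
Subtracting the first from the second: A + 2C = -14.
Subtracting the second from the third: 2A = -12.
Solving: C = -4, A = -6, then B = -7.
Therefore a_{26} = -156 + (-7) + (-4)·1 = -167.

-167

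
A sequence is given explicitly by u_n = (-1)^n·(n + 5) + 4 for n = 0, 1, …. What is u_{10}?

19

(-1)^10 = 1; n + 5 at n=10 is 15; so u_{10} = 19.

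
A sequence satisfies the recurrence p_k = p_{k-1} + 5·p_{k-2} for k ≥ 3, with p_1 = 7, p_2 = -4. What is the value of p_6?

Applying the relation repeatedly:
p_3 = 31  p_4 = 11  p_5 = 166  p_6 = 221.

221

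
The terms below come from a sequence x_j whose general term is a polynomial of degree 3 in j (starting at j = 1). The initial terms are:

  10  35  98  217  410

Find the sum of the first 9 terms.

6450

1st diffs: 25, 63, 119, 193.
2nd diffs: 38, 56, 74.
3rd diffs: 18, 18 (constant).
Newton forward-difference form: x_j = 10 + 25·C(j-1,1) + 38·C(j-1,2) + 18·C(j-1,3).
Continuing: 695, 1090, 1613, 2282.
Summing j = 1..9 (9 terms) gives 6450.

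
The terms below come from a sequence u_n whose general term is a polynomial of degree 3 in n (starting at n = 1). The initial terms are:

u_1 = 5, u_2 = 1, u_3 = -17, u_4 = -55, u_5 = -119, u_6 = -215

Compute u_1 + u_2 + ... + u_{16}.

1st diffs: -4, -18, -38, -64, -96.
2nd diffs: -14, -20, -26, -32.
3rd diffs: -6, -6, -6 (constant).
Newton forward-difference form: u_n = 5 + (-4)·C(n-1,1) + (-14)·C(n-1,2) + (-6)·C(n-1,3).
Continuing: …, -349, -527, -755, -1039, …, u_{16} = -4255.
Summing n = 1..16 (16 terms) gives -19160.

-19160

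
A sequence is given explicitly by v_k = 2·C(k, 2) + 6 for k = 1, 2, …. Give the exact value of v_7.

C(7, 2) = 21, so v_7 = 48.

48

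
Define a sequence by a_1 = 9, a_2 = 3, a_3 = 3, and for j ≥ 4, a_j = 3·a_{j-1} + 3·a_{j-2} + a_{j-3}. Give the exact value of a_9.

Compute successive terms:
a_4 = 27, a_5 = 93, a_6 = 363, a_7 = 1395, a_8 = 5367, a_9 = 20649.

20649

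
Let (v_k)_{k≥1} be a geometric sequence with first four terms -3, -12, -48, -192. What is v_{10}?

-786432

Common ratio r = 4.
v_k = (-3)·4^(k-1).
v_{10} = (-3)·4^9 = -786432.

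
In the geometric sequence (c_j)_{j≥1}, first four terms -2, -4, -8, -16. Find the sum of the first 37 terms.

-274877906942

Common ratio r = 2.
c_j = (-2)·2^(j-1).
S = (-2)·(2^37 - 1)/(2 - 1) = (-2)·(137438953472 - 1)/(1) = -274877906942.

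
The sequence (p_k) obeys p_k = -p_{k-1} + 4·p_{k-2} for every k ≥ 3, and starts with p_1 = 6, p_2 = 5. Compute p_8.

-655

Step forward from the initial values:
p_3 = 19  p_4 = 1  p_5 = 75  p_6 = -71  p_7 = 371  p_8 = -655.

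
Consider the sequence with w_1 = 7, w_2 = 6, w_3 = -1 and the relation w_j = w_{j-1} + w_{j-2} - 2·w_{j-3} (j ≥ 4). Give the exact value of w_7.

w_4 = -9; w_5 = -22; w_6 = -29; w_7 = -33.

-33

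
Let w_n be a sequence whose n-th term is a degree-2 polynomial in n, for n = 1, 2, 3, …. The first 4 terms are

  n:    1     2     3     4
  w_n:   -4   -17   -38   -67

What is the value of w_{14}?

-797

1st diffs: -13, -21, -29.
2nd diffs: -8, -8 (constant).
Newton forward-difference form: w_n = -4 + (-13)·C(n-1,1) + (-8)·C(n-1,2).
At n = 14: n-1 = 13, so w_{14} = -4 - 169 - 624 = -797.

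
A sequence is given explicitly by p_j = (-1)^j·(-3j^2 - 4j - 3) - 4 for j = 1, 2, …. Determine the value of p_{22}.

(-1)^22 = 1; -3j^2 - 4j - 3 at j=22 is -1543; so p_{22} = -1547.

-1547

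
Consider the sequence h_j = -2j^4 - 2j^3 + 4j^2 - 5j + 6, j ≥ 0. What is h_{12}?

h_{12} = -2·12^4 - 2·12^3 + 4·12^2 - 5·12 + 6 = -44406.

-44406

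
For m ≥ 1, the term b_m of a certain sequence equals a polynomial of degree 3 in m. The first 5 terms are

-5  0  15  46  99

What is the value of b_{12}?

1590

1st diffs: 5, 15, 31, 53.
2nd diffs: 10, 16, 22.
3rd diffs: 6, 6 (constant).
Newton forward-difference form: b_m = -5 + 5·C(m-1,1) + 10·C(m-1,2) + 6·C(m-1,3).
At m = 12: m-1 = 11, so b_{12} = -5 + 55 + 550 + 990 = 1590.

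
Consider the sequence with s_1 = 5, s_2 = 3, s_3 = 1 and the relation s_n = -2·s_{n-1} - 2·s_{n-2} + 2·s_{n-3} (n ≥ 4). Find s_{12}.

Iterate the recurrence:
s_4 = 2; s_5 = 0; s_6 = -2; s_7 = 8; s_8 = -12; s_9 = 4; s_{10} = 32; s_{11} = -96; s_{12} = 136.

136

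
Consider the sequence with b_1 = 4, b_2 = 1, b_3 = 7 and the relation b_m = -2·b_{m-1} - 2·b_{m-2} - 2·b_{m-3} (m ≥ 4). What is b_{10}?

-216

Applying the relation repeatedly:
b_4 = -24; b_5 = 32; b_6 = -30; b_7 = 44; b_8 = -92; b_9 = 156; b_{10} = -216.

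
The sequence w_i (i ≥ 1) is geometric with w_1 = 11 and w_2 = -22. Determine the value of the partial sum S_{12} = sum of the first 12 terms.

Common ratio r = -2.
w_i = 11·(-2)^(i-1).
S = 11·((-2)^12 - 1)/(-2 - 1) = 11·(4096 - 1)/(-3) = -15015.

-15015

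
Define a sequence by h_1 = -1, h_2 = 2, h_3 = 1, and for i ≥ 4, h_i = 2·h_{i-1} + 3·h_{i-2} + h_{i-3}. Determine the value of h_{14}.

483632

h_4 = 7  h_5 = 19  h_6 = 60  …  h_{11} = 16559  h_{12} = 50995  h_{13} = 157044  h_{14} = 483632.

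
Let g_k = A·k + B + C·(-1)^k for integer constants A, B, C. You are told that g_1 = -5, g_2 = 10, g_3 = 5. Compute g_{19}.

85

At k = 1, 2, 3: A + B - C = -5; 2A + B + C = 10; 3A + B - C = 5.
Subtracting the first from the second: A + 2C = 15.
Subtracting the second from the third: A - 2C = -5.
Solving: C = 5, A = 5, then B = -5.
Therefore g_{19} = 95 + (-5) + 5·(-1) = 85.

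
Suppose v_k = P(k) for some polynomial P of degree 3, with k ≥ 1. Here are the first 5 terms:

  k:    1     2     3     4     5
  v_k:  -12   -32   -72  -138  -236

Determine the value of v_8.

1st diffs: -20, -40, -66, -98.
2nd diffs: -20, -26, -32.
3rd diffs: -6, -6 (constant).
So v_k = -k^3 - 4k^2 - k - 6.
Evaluating at k = 8 gives v_8 = -782.

-782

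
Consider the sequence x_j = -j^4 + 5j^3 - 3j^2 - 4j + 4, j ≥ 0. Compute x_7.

-857

x_7 = -1·7^4 + 5·7^3 - 3·7^2 - 4·7 + 4 = -857.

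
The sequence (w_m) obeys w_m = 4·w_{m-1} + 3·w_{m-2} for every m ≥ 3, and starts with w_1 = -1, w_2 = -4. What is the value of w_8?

-41008

Iterate the recurrence:
w_3 = -19  w_4 = -88  w_5 = -409  w_6 = -1900  w_7 = -8827  w_8 = -41008.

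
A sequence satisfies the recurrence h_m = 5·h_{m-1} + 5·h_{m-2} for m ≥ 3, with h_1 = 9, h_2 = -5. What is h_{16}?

Compute successive terms:
h_3 = 20;  h_4 = 75;  h_5 = 475;  …;  h_{13} = 648890625;  h_{14} = 3798671875;  h_{15} = 22237812500;  h_{16} = 130182421875.

130182421875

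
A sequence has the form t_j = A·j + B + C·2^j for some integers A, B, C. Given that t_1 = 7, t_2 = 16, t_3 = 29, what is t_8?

The three given values yield: A + B + 2C = 7; 2A + B + 4C = 16; 3A + B + 8C = 29.
Subtracting the first from the second: A + 2C = 9.
Subtracting the second from the third: A + 4C = 13.
Solving: C = 2, A = 5, then B = -2.
So t_j = 5·j + (-2) + 2·2^j; at j=8 this is 550.

550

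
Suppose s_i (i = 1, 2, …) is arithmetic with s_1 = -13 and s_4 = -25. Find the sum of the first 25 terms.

-1525

Common difference d = (-25 - (-13)) / (4 - 1) = -4.
s_i = -13 + (i - 1)·(-4).
s_{25} = -109; S = 25·(-13 + (-109))/2 = -1525.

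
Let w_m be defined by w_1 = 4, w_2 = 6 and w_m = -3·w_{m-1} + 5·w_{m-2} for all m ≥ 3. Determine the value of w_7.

-1228

Compute successive terms:
w_3 = 2, w_4 = 24, w_5 = -62, w_6 = 306, w_7 = -1228.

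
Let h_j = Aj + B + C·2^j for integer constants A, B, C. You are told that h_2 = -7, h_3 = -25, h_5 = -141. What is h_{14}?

-81883

Plug in j = 2, 3, 5: 2A + B + 4C = -7; 3A + B + 8C = -25; 5A + B + 32C = -141.
Subtracting the first from the second: A + 4C = -18.
Subtracting the second from the third: 2A + 24C = -116.
Solving: C = -5, A = 2, then B = 9.
Therefore h_{14} = 28 + 9 + (-5)·16384 = -81883.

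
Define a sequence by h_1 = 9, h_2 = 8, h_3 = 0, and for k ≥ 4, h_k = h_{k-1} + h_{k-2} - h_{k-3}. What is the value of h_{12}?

-37

Compute successive terms:
h_4 = -1; h_5 = -9; h_6 = -10; h_7 = -18; h_8 = -19; h_9 = -27; h_{10} = -28; h_{11} = -36; h_{12} = -37.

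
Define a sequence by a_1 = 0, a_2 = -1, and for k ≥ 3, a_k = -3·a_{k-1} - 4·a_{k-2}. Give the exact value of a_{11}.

Applying the relation repeatedly:
a_3 = 3, a_4 = -5, a_5 = 3, a_6 = 11, a_7 = -45, a_8 = 91, a_9 = -93, a_{10} = -85, a_{11} = 627.

627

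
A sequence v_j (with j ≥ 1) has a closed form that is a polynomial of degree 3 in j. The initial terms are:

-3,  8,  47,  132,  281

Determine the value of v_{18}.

1st diffs: 11, 39, 85, 149.
2nd diffs: 28, 46, 64.
3rd diffs: 18, 18 (constant).
So v_j = 3j^3 - 4j^2 + 2j - 4.
Evaluating at j = 18 gives v_{18} = 16232.

16232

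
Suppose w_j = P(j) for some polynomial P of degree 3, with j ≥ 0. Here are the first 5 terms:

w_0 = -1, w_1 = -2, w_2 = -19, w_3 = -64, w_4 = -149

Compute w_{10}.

1st diffs: -1, -17, -45, -85.
2nd diffs: -16, -28, -40.
3rd diffs: -12, -12 (constant).
Newton forward-difference form: w_j = -1 + (-1)·C(j,1) + (-16)·C(j,2) + (-12)·C(j,3).
At j = 10: j = 10, so w_{10} = -1 - 10 - 720 - 1440 = -2171.

-2171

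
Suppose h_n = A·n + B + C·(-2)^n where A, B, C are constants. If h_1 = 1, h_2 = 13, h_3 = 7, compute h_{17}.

The three given values yield: A + B - 2C = 1; 2A + B + 4C = 13; 3A + B - 8C = 7.
Subtracting the first from the second: A + 6C = 12.
Subtracting the second from the third: A - 12C = -6.
Solving: C = 1, A = 6, then B = -3.
Hence h_{17} = 6·17 + (-3) + 1·(-131072) = -130973.

-130973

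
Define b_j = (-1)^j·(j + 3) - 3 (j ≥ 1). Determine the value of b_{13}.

-19

(-1)^13 = -1; j + 3 at j=13 is 16; so b_{13} = -19.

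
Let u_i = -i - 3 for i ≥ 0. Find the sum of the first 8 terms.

-52

Over i = 0..7: Σi = 28.
Total = (-1)·28 + (-3)·8 = -52.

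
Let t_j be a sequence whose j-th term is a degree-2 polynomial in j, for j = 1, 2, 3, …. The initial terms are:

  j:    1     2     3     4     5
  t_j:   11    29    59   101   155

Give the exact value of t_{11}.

1st diffs: 18, 30, 42, 54.
2nd diffs: 12, 12, 12 (constant).
Newton forward-difference form: t_j = 11 + 18·C(j-1,1) + 12·C(j-1,2).
At j = 11: j-1 = 10, so t_{11} = 11 + 180 + 540 = 731.

731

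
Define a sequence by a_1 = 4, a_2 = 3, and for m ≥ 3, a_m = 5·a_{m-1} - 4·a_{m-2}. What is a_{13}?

-5592401

Applying the relation repeatedly:
a_3 = -1, a_4 = -17, a_5 = -81, …, a_{10} = -87377, a_{11} = -349521, a_{12} = -1398097, a_{13} = -5592401.
(Characteristic roots are 4 and 1.)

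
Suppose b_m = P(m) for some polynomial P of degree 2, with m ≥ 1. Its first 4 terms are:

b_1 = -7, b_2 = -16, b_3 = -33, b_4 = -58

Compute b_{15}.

-861

1st diffs: -9, -17, -25.
2nd diffs: -8, -8 (constant).
Newton forward-difference form: b_m = -7 + (-9)·C(m-1,1) + (-8)·C(m-1,2).
At m = 15: m-1 = 14, so b_{15} = -7 - 126 - 728 = -861.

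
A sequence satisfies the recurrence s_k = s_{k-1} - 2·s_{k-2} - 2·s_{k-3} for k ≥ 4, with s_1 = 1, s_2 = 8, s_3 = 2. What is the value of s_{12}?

152

Step forward from the initial values:
s_4 = -16  s_5 = -36  s_6 = -8  s_7 = 96  s_8 = 184  s_9 = 8  s_{10} = -552  s_{11} = -936  s_{12} = 152.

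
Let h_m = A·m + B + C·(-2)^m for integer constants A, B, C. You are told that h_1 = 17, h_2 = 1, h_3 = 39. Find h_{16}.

-196567

The three given values yield: A + B - 2C = 17; 2A + B + 4C = 1; 3A + B - 8C = 39.
Subtracting the first from the second: A + 6C = -16.
Subtracting the second from the third: A - 12C = 38.
Solving: C = -3, A = 2, then B = 9.
Hence h_{16} = 2·16 + 9 + (-3)·65536 = -196567.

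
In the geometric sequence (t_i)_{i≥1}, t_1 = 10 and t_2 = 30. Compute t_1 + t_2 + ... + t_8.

32800

Common ratio r = 3.
t_i = 10·3^(i-1).
S = 10·(3^8 - 1)/(3 - 1) = 10·(6561 - 1)/(2) = 32800.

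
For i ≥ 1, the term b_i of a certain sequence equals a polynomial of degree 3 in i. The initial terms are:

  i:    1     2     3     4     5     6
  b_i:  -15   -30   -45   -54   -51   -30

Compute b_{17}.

3105

1st diffs: -15, -15, -9, 3, 21.
2nd diffs: 0, 6, 12, 18.
3rd diffs: 6, 6, 6 (constant).
So b_i = i^3 - 6i^2 - 4i - 6.
Evaluating at i = 17 gives b_{17} = 3105.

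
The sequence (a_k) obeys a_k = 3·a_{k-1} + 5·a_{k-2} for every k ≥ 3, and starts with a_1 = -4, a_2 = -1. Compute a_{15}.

-555576863

Applying the relation repeatedly:
a_3 = -23;  a_4 = -74;  a_5 = -337;  …;  a_{12} = -7538729;  a_{13} = -31606852;  a_{14} = -132514201;  a_{15} = -555576863.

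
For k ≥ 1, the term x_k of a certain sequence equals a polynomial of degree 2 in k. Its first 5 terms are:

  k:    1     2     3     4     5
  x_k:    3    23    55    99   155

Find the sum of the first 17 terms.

1st diffs: 20, 32, 44, 56.
2nd diffs: 12, 12, 12 (constant).
So x_k = 6k^2 + 2k - 5.
Continuing: …, 223, 303, 395, 499, …, x_{17} = 1763.
Summing k = 1..17 (17 terms) gives 10931.

10931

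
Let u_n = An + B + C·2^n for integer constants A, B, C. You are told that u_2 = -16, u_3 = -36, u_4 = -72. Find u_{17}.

Plug in n = 2, 3, 4: 2A + B + 4C = -16; 3A + B + 8C = -36; 4A + B + 16C = -72.
Subtracting the first from the second: A + 4C = -20.
Subtracting the second from the third: A + 8C = -36.
Solving: C = -4, A = -4, then B = 8.
Hence u_{17} = -4·17 + 8 + (-4)·131072 = -524348.

-524348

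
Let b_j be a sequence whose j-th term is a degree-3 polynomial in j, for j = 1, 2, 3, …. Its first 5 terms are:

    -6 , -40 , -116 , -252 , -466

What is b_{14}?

-8872

1st diffs: -34, -76, -136, -214.
2nd diffs: -42, -60, -78.
3rd diffs: -18, -18 (constant).
So b_j = -3j^3 - 3j^2 - 4j + 4.
Evaluating at j = 14 gives b_{14} = -8872.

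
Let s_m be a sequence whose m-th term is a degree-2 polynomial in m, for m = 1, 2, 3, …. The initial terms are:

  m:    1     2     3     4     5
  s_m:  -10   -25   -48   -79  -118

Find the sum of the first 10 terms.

-1735

1st diffs: -15, -23, -31, -39.
2nd diffs: -8, -8, -8 (constant).
Newton forward-difference form: s_m = -10 + (-15)·C(m-1,1) + (-8)·C(m-1,2).
Continuing: …, -165, -220, -283, -354, …, s_{10} = -433.
Summing m = 1..10 (10 terms) gives -1735.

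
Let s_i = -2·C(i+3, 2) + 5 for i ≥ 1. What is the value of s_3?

-25

C(6, 2) = 15, so s_3 = -25.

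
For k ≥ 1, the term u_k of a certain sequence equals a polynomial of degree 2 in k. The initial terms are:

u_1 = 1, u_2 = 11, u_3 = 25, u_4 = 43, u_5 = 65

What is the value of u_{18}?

715

1st diffs: 10, 14, 18, 22.
2nd diffs: 4, 4, 4 (constant).
Newton forward-difference form: u_k = 1 + 10·C(k-1,1) + 4·C(k-1,2).
At k = 18: k-1 = 17, so u_{18} = 1 + 170 + 544 = 715.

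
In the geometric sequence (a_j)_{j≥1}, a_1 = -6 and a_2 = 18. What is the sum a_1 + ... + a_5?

-366

Common ratio r = -3.
a_j = (-6)·(-3)^(j-1).
S = (-6)·((-3)^5 - 1)/(-3 - 1) = (-6)·(-243 - 1)/(-4) = -366.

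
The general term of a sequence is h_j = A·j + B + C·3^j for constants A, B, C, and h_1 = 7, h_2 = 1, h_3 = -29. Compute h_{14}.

-9565847

Write the equations: A + B + 3C = 7; 2A + B + 9C = 1; 3A + B + 27C = -29.
Subtracting the first from the second: A + 6C = -6.
Subtracting the second from the third: A + 18C = -30.
Solving: C = -2, A = 6, then B = 7.
Therefore h_{14} = 84 + 7 + (-2)·4782969 = -9565847.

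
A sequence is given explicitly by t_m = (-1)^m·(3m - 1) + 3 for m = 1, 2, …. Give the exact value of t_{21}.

(-1)^21 = -1; 3m - 1 at m=21 is 62; so t_{21} = -59.

-59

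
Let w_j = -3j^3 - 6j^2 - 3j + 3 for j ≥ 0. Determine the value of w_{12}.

w_{12} = -3·12^3 - 6·12^2 - 3·12 + 3 = -6081.

-6081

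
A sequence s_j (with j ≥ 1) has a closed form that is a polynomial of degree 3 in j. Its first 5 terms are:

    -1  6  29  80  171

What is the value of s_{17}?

8751

1st diffs: 7, 23, 51, 91.
2nd diffs: 16, 28, 40.
3rd diffs: 12, 12 (constant).
Newton forward-difference form: s_j = -1 + 7·C(j-1,1) + 16·C(j-1,2) + 12·C(j-1,3).
At j = 17: j-1 = 16, so s_{17} = -1 + 112 + 1920 + 6720 = 8751.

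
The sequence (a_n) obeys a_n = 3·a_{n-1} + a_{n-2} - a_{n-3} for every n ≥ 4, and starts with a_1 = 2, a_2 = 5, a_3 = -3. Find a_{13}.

-289694

Compute successive terms:
a_4 = -6  a_5 = -26  a_6 = -81  a_7 = -263  a_8 = -844  a_9 = -2714  a_{10} = -8723  a_{11} = -28039  a_{12} = -90126  a_{13} = -289694.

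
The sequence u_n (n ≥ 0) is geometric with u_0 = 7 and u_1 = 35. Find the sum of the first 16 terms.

267028808592

Common ratio r = 5.
u_n = 7·5^(n-0).
S = 7·(5^16 - 1)/(5 - 1) = 7·(152587890625 - 1)/(4) = 267028808592.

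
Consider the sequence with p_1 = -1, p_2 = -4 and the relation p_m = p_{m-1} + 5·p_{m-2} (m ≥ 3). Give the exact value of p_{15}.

-2201649

Applying the relation repeatedly:
p_3 = -9, p_4 = -29, p_5 = -74, …, p_{12} = -101439, p_{13} = -282409, p_{14} = -789604, p_{15} = -2201649.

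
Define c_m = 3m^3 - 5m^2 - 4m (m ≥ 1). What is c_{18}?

c_{18} = 3·18^3 - 5·18^2 - 4·18 = 15804.

15804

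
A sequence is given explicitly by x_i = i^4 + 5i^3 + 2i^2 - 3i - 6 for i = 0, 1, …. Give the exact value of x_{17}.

x_{17} = 1·17^4 + 5·17^3 + 2·17^2 - 3·17 - 6 = 108607.

108607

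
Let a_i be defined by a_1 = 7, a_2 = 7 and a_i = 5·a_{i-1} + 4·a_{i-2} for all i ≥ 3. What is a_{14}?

Compute successive terms:
a_3 = 63, a_4 = 343, a_5 = 1967, …, a_{11} = 67529343, a_{12} = 385022743, a_{13} = 2195231087, a_{14} = 12516246407.

12516246407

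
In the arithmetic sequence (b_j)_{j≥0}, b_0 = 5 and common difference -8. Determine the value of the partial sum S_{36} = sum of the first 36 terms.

-4860

b_j = 5 + (j - 0)·(-8).
b_{35} = -275; S = 36·(5 + (-275))/2 = -4860.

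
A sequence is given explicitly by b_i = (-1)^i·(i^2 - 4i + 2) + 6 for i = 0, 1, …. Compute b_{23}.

(-1)^23 = -1; i^2 - 4i + 2 at i=23 is 439; so b_{23} = -433.

-433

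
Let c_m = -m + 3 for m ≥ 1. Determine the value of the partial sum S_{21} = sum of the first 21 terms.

Over m = 1..21: Σm = 231.
Total = (-1)·231 + (3)·21 = -168.

-168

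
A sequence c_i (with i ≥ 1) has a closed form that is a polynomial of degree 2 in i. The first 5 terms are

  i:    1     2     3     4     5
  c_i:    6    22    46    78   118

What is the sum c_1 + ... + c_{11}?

2266

1st diffs: 16, 24, 32, 40.
2nd diffs: 8, 8, 8 (constant).
Newton forward-difference form: c_i = 6 + 16·C(i-1,1) + 8·C(i-1,2).
Continuing: …, 166, 222, 286, 358, …, c_{11} = 526.
Summing i = 1..11 (11 terms) gives 2266.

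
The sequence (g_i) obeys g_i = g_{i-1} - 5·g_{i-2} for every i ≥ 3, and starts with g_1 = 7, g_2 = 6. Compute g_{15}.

g_3 = -29  g_4 = -59  g_5 = 86  …  g_{12} = -23699  g_{13} = -106729  g_{14} = 11766  g_{15} = 545411.

545411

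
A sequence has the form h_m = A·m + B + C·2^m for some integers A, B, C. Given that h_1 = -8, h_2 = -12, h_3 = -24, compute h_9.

At m = 1, 2, 3: A + B + 2C = -8; 2A + B + 4C = -12; 3A + B + 8C = -24.
Subtracting the first from the second: A + 2C = -4.
Subtracting the second from the third: A + 4C = -12.
Solving: C = -4, A = 4, then B = -4.
Therefore h_9 = 36 + (-4) + (-4)·512 = -2016.

-2016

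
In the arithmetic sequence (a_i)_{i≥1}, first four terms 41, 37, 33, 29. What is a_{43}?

-127

Common difference d = -4.
a_i = 41 + (i - 1)·(-4).
a_{43} = 41 + 42·(-4) = -127.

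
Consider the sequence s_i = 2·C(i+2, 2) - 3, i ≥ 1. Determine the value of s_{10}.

129

C(12, 2) = 66, so s_{10} = 129.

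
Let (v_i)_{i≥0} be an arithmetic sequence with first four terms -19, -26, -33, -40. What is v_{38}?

Common difference d = -7.
v_i = -19 + (i - 0)·(-7).
v_{38} = -19 + 38·(-7) = -285.

-285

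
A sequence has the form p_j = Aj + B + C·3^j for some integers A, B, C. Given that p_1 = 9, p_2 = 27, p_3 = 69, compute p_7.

Write the equations: A + B + 3C = 9; 2A + B + 9C = 27; 3A + B + 27C = 69.
Subtracting the first from the second: A + 6C = 18.
Subtracting the second from the third: A + 18C = 42.
Solving: C = 2, A = 6, then B = -3.
So p_j = 6·j + (-3) + 2·3^j; at j=7 this is 4413.

4413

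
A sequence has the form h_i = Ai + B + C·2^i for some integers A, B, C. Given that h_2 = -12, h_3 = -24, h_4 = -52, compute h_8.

-996

At i = 2, 3, 4: 2A + B + 4C = -12; 3A + B + 8C = -24; 4A + B + 16C = -52.
Subtracting the first from the second: A + 4C = -12.
Subtracting the second from the third: A + 8C = -28.
Solving: C = -4, A = 4, then B = -4.
Therefore h_8 = 32 + (-4) + (-4)·256 = -996.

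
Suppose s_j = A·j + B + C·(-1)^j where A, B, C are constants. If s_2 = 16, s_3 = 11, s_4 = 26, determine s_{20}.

The three given values yield: 2A + B + C = 16; 3A + B - C = 11; 4A + B + C = 26.
Subtracting the first from the second: A - 2C = -5.
Subtracting the second from the third: A + 2C = 15.
Solving: C = 5, A = 5, then B = 1.
Therefore s_{20} = 100 + 1 + 5·1 = 106.

106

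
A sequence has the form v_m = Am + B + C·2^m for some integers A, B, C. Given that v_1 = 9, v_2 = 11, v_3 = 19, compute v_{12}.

12247

Write the equations: A + B + 2C = 9; 2A + B + 4C = 11; 3A + B + 8C = 19.
Subtracting the first from the second: A + 2C = 2.
Subtracting the second from the third: A + 4C = 8.
Solving: C = 3, A = -4, then B = 7.
So v_m = -4·m + 7 + 3·2^m; at m=12 this is 12247.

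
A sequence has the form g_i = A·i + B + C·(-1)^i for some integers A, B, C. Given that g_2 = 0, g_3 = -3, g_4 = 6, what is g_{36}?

102

The three given values yield: 2A + B + C = 0; 3A + B - C = -3; 4A + B + C = 6.
Subtracting the first from the second: A - 2C = -3.
Subtracting the second from the third: A + 2C = 9.
Solving: C = 3, A = 3, then B = -9.
Hence g_{36} = 3·36 + (-9) + 3·1 = 102.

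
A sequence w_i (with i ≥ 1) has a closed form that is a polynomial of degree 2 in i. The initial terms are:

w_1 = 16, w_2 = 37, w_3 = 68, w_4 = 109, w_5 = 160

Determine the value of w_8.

373

1st diffs: 21, 31, 41, 51.
2nd diffs: 10, 10, 10 (constant).
So w_i = 5i^2 + 6i + 5.
Evaluating at i = 8 gives w_8 = 373.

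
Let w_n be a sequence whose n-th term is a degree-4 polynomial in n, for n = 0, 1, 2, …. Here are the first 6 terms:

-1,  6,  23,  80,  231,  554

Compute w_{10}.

9159

1st diffs: 7, 17, 57, 151, 323.
2nd diffs: 10, 40, 94, 172.
3rd diffs: 30, 54, 78.
4th diffs: 24, 24 (constant).
Newton forward-difference form: w_n = -1 + 7·C(n,1) + 10·C(n,2) + 30·C(n,3) + 24·C(n,4).
At n = 10: n = 10, so w_{10} = -1 + 70 + 450 + 3600 + 5040 = 9159.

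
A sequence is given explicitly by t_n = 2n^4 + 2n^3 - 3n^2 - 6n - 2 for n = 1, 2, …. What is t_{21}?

t_{21} = 2·21^4 + 2·21^3 - 3·21^2 - 6·21 - 2 = 406033.

406033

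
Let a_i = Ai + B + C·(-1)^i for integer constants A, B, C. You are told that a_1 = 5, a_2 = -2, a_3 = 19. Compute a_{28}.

Write the equations: A + B - C = 5; 2A + B + C = -2; 3A + B - C = 19.
Subtracting the first from the second: A + 2C = -7.
Subtracting the second from the third: A - 2C = 21.
Solving: C = -7, A = 7, then B = -9.
So a_i = 7·i + (-9) + (-7)·(-1)^i; at i=28 this is 180.

180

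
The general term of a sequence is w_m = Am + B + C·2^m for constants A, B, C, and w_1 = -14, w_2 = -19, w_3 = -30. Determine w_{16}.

-196601

Plug in m = 1, 2, 3: A + B + 2C = -14; 2A + B + 4C = -19; 3A + B + 8C = -30.
Subtracting the first from the second: A + 2C = -5.
Subtracting the second from the third: A + 4C = -11.
Solving: C = -3, A = 1, then B = -9.
Therefore w_{16} = 16 + (-9) + (-3)·65536 = -196601.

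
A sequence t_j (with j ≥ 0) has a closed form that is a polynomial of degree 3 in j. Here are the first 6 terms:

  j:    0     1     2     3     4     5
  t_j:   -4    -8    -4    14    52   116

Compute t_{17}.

1st diffs: -4, 4, 18, 38, 64.
2nd diffs: 8, 14, 20, 26.
3rd diffs: 6, 6, 6 (constant).
Newton forward-difference form: t_j = -4 + (-4)·C(j,1) + 8·C(j,2) + 6·C(j,3).
At j = 17: j = 17, so t_{17} = -4 - 68 + 1088 + 4080 = 5096.

5096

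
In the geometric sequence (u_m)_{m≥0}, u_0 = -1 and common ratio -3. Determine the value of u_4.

u_m = (-1)·(-3)^(m-0).
u_4 = (-1)·(-3)^4 = -81.

-81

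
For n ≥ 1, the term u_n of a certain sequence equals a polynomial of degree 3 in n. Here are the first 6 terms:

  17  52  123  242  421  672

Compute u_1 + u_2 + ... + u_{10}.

8585

1st diffs: 35, 71, 119, 179, 251.
2nd diffs: 36, 48, 60, 72.
3rd diffs: 12, 12, 12 (constant).
Newton forward-difference form: u_n = 17 + 35·C(n-1,1) + 36·C(n-1,2) + 12·C(n-1,3).
Continuing: 1007, 1438, 1977, 2636.
Summing n = 1..10 (10 terms) gives 8585.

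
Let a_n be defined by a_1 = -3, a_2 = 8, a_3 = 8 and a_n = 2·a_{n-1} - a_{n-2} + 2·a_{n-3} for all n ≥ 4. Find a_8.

122

Step forward from the initial values:
a_4 = 2  a_5 = 12  a_6 = 38  a_7 = 68  a_8 = 122.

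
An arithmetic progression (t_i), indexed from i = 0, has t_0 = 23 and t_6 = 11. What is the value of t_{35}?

Common difference d = (11 - 23) / (6 - 0) = -2.
t_i = 23 + (i - 0)·(-2).
t_{35} = 23 + 35·(-2) = -47.

-47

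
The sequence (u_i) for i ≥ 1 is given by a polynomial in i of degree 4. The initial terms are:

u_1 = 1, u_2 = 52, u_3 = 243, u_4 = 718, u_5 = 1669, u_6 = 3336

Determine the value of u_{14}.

87088

1st diffs: 51, 191, 475, 951, 1667.
2nd diffs: 140, 284, 476, 716.
3rd diffs: 144, 192, 240.
4th diffs: 48, 48 (constant).
Newton forward-difference form: u_i = 1 + 51·C(i-1,1) + 140·C(i-1,2) + 144·C(i-1,3) + 48·C(i-1,4).
At i = 14: i-1 = 13, so u_{14} = 1 + 663 + 10920 + 41184 + 34320 = 87088.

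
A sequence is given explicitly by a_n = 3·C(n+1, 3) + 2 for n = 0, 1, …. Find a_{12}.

C(13, 3) = 286, so a_{12} = 860.

860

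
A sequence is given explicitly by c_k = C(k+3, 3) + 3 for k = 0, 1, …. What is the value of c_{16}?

C(19, 3) = 969, so c_{16} = 972.

972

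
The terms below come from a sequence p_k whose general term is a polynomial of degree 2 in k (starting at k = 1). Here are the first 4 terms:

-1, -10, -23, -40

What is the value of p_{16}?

1st diffs: -9, -13, -17.
2nd diffs: -4, -4 (constant).
Newton forward-difference form: p_k = -1 + (-9)·C(k-1,1) + (-4)·C(k-1,2).
At k = 16: k-1 = 15, so p_{16} = -1 - 135 - 420 = -556.

-556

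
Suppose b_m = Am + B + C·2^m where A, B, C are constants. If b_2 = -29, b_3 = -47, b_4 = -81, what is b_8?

The three given values yield: 2A + B + 4C = -29; 3A + B + 8C = -47; 4A + B + 16C = -81.
Subtracting the first from the second: A + 4C = -18.
Subtracting the second from the third: A + 8C = -34.
Solving: C = -4, A = -2, then B = -9.
So b_m = -2·m + (-9) + (-4)·2^m; at m=8 this is -1049.

-1049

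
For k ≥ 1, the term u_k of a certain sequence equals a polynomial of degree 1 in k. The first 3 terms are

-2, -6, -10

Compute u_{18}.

1st diffs: -4, -4 (constant).
So u_k = -4k + 2.
Evaluating at k = 18 gives u_{18} = -70.

-70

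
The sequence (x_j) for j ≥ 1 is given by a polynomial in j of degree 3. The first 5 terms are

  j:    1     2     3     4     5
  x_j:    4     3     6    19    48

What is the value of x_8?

291

1st diffs: -1, 3, 13, 29.
2nd diffs: 4, 10, 16.
3rd diffs: 6, 6 (constant).
Newton forward-difference form: x_j = 4 + (-1)·C(j-1,1) + 4·C(j-1,2) + 6·C(j-1,3).
At j = 8: j-1 = 7, so x_8 = 4 - 7 + 84 + 210 = 291.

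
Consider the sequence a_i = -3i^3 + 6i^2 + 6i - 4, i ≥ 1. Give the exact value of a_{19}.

a_{19} = -3·19^3 + 6·19^2 + 6·19 - 4 = -18301.

-18301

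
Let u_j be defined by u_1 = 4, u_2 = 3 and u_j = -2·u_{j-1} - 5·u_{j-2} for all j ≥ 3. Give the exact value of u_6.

Compute successive terms:
u_3 = -26;  u_4 = 37;  u_5 = 56;  u_6 = -297.

-297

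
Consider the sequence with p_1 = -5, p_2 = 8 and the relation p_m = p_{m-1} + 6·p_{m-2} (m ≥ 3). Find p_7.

Applying the relation repeatedly:
p_3 = -22; p_4 = 26; p_5 = -106; p_6 = 50; p_7 = -586.
(Characteristic roots are 3 and -2.)

-586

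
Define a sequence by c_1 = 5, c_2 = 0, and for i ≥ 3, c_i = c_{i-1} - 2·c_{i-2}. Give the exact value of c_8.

-50

Iterate the recurrence:
c_3 = -10;  c_4 = -10;  c_5 = 10;  c_6 = 30;  c_7 = 10;  c_8 = -50.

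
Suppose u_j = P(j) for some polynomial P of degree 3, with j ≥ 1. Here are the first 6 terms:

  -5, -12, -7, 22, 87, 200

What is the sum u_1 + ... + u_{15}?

1st diffs: -7, 5, 29, 65, 113.
2nd diffs: 12, 24, 36, 48.
3rd diffs: 12, 12, 12 (constant).
So u_j = 2j^3 - 6j^2 - 3j + 2.
Continuing: …, 373, 618, 947, 1372, …, u_{15} = 5357.
Summing j = 1..15 (15 terms) gives 21030.

21030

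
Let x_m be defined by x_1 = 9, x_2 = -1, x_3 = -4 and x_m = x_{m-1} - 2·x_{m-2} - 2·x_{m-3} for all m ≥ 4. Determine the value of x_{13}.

Iterate the recurrence:
x_4 = -20  x_5 = -10  x_6 = 38  x_7 = 98  x_8 = 42  x_9 = -230  x_{10} = -510  x_{11} = -134  x_{12} = 1346  x_{13} = 2634.

2634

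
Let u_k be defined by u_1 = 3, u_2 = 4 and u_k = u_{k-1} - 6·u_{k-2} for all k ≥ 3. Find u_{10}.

u_3 = -14; u_4 = -38; u_5 = 46; u_6 = 274; u_7 = -2; u_8 = -1646; u_9 = -1634; u_{10} = 8242.

8242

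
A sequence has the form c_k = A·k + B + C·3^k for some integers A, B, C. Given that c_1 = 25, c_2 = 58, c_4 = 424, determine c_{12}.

2657248

Write the equations: A + B + 3C = 25; 2A + B + 9C = 58; 4A + B + 81C = 424.
Subtracting the first from the second: A + 6C = 33.
Subtracting the second from the third: 2A + 72C = 366.
Solving: C = 5, A = 3, then B = 7.
Hence c_{12} = 3·12 + 7 + 5·531441 = 2657248.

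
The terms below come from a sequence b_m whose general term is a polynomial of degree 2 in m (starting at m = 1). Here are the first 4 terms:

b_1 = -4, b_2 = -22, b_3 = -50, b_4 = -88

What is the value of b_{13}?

-880

1st diffs: -18, -28, -38.
2nd diffs: -10, -10 (constant).
Newton forward-difference form: b_m = -4 + (-18)·C(m-1,1) + (-10)·C(m-1,2).
At m = 13: m-1 = 12, so b_{13} = -4 - 216 - 660 = -880.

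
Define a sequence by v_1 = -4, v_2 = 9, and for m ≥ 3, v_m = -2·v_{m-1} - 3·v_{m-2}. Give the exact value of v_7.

-42

v_3 = -6  v_4 = -15  v_5 = 48  v_6 = -51  v_7 = -42.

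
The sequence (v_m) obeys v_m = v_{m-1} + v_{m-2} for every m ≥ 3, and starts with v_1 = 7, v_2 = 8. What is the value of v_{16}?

Step forward from the initial values:
v_3 = 15;  v_4 = 23;  v_5 = 38;  …;  v_{13} = 1775;  v_{14} = 2872;  v_{15} = 4647;  v_{16} = 7519.

7519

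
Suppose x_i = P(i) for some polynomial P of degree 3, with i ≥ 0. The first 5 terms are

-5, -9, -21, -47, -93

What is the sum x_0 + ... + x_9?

-2450

1st diffs: -4, -12, -26, -46.
2nd diffs: -8, -14, -20.
3rd diffs: -6, -6 (constant).
Newton forward-difference form: x_i = -5 + (-4)·C(i,1) + (-8)·C(i,2) + (-6)·C(i,3).
Continuing: …, -165, -269, -411, -597, …, x_9 = -833.
Summing i = 0..9 (10 terms) gives -2450.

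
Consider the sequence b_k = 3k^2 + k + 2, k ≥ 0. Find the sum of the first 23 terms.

11684

Over k = 0..22: Σk = 253, Σk² = 3795.
Total = (3)·3795 + (1)·253 + (2)·23 = 11684.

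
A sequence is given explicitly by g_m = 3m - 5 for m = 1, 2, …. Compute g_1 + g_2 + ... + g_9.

Over m = 1..9: Σm = 45.
Total = (3)·45 + (-5)·9 = 90.

90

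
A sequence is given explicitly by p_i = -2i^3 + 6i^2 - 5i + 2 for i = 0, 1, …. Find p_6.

p_6 = -2·6^3 + 6·6^2 - 5·6 + 2 = -244.

-244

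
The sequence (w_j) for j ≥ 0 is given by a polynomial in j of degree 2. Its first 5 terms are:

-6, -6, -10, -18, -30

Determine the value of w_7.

-90

1st diffs: 0, -4, -8, -12.
2nd diffs: -4, -4, -4 (constant).
So w_j = -2j^2 + 2j - 6.
Evaluating at j = 7 gives w_7 = -90.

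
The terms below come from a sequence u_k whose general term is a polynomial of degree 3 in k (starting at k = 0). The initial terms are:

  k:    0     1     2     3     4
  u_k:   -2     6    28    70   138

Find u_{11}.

1846

1st diffs: 8, 22, 42, 68.
2nd diffs: 14, 20, 26.
3rd diffs: 6, 6 (constant).
Newton forward-difference form: u_k = -2 + 8·C(k,1) + 14·C(k,2) + 6·C(k,3).
At k = 11: k = 11, so u_{11} = -2 + 88 + 770 + 990 = 1846.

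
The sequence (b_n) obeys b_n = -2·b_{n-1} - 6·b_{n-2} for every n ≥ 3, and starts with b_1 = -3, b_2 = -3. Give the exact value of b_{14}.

-459840

Applying the relation repeatedly:
b_3 = 24, b_4 = -30, b_5 = -84, …, b_{11} = -29568, b_{12} = 52512, b_{13} = 72384, b_{14} = -459840.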